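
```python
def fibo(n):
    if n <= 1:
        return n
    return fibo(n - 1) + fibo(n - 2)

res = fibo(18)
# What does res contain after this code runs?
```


fibo(18)
= fibo(17) + fibo(16)
= (fibo(16) + fibo(15)) + fibo(16)
Computing bottom-up: fibo(0)=0, fibo(1)=1, fibo(2)=1, fibo(3)=2, fibo(4)=3, fibo(5)=5, fibo(6)=8, fibo(7)=13, fibo(8)=21, fibo(9)=34, fibo(10)=55, fibo(11)=89, fibo(12)=144, fibo(13)=233, fibo(14)=377, fibo(15)=610, fibo(16)=987, fibo(17)=1597, fibo(18)=2584
= 2584


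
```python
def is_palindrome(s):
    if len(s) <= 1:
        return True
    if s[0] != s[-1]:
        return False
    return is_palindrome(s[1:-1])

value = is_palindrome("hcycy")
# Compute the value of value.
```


is_palindrome("hcycy")
"hcycy": s[0]='h' != s[-1]='y' -> False
= False


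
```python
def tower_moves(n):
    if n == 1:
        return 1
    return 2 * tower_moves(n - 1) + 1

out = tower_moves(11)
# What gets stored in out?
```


tower_moves(11)
= 2 * tower_moves(10) + 1
= 2 * (2 * tower_moves(9) + 1) + 1
= 2 * (2 * (2 * tower_moves(8) + 1) + 1) + 1
= 2 * (2 * (2 * (2 * tower_moves(7) + 1) + 1) + 1) + 1
= 2 * (2 * (2 * (2 * (2 * tower_moves(6) + 1) + 1) + 1) + 1) + 1
= 2 * (2 * (2 * (2 * (2 * (2 * tower_moves(5) + 1) + 1) + 1) + 1) + 1) + 1
= 2 * (2 * (2 * (2 * (2 * (2 * (2 * tower_moves(4) + 1) + 1) + 1) + 1) + 1) + 1) + 1
= 2 * (2 * (2 * (2 * (2 * (2 * (2 * (2 * tower_moves(3) + 1) + 1) + 1) + 1) + 1) + 1) + 1) + 1
= 2 * (2 * (2 * (2 * (2 * (2 * (2 * (2 * (2 * tower_moves(2) + 1) + 1) + 1) + 1) + 1) + 1) + 1) + 1) + 1
= 2 * (2 * (2 * (2 * (2 * (2 * (2 * (2 * (2 * (2 * tower_moves(1) + 1) + 1) + 1) + 1) + 1) + 1) + 1) + 1) + 1) + 1
Now compute bottom-up:
tower_moves(1) = 1
tower_moves(2) = 2 * 1 + 1 = 3
tower_moves(3) = 2 * 3 + 1 = 7
tower_moves(4) = 2 * 7 + 1 = 15
tower_moves(5) = 2 * 15 + 1 = 31
tower_moves(6) = 2 * 31 + 1 = 63
tower_moves(7) = 2 * 63 + 1 = 127
tower_moves(8) = 2 * 127 + 1 = 255
tower_moves(9) = 2 * 255 + 1 = 511
tower_moves(10) = 2 * 511 + 1 = 1023
tower_moves(11) = 2 * 1023 + 1 = 2047
= 2047


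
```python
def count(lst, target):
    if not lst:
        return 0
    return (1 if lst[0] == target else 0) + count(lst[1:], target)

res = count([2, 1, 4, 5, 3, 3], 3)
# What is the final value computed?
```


count([2, 1, 4, 5, 3, 3], 3)
lst[0]=2 != 3: 0 + count([1, 4, 5, 3, 3], 3)
lst[0]=1 != 3: 0 + count([4, 5, 3, 3], 3)
lst[0]=4 != 3: 0 + count([5, 3, 3], 3)
lst[0]=5 != 3: 0 + count([3, 3], 3)
lst[0]=3 == 3: 1 + count([3], 3)
lst[0]=3 == 3: 1 + count([], 3)
= 2


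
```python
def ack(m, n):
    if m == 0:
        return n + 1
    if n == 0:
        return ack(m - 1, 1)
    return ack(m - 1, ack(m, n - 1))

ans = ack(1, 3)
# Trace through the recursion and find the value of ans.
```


ack(1, 3)
= ack(0, ack(1, 2))
First compute ack(1, 2) = 4
= ack(0, 4)
= 5


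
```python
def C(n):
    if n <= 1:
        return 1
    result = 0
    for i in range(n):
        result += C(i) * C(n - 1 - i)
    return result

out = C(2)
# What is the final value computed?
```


C(2)
= sum of C(i) * C(2-1-i) for i in 0..1
  C(0)*C(1) = 1*1 = 1
  C(1)*C(0) = 1*1 = 1
= 1 + 1
= 2


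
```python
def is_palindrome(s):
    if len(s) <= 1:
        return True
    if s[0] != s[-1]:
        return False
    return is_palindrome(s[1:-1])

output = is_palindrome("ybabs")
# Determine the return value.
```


is_palindrome("ybabs")
"ybabs": s[0]='y' != s[-1]='s' -> False
= False


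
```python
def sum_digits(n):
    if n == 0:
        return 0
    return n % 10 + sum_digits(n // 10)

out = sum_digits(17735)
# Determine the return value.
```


sum_digits(17735)
= 5 + sum_digits(1773)
= 5 + 3 + sum_digits(177)
= 5 + 3 + 7 + sum_digits(17)
= 5 + 3 + 7 + 7 + sum_digits(1)
= 5 + 3 + 7 + 7 + 1 + sum_digits(0)
= 5 + 3 + 7 + 7 + 1 + 0
= 23


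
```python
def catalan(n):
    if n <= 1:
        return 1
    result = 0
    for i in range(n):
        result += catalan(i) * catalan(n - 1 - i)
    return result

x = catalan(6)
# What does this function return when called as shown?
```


catalan(6)
= sum of catalan(i) * catalan(6-1-i) for i in 0..5
First compute sub-values bottom-up:
  catalan(0) = 1, catalan(1) = 1
  catalan(2) = 1*1 + 1*1 = 2
  catalan(3) = 1*2 + 1*1 + 2*1 = 5
  catalan(4) = 1*5 + 1*2 + 2*1 + 5*1 = 14
  catalan(5) = 1*14 + 1*5 + 2*2 + 5*1 + 14*1 = 42
Now catalan(6):
  catalan(0)*catalan(5) = 1*42 = 42
  catalan(1)*catalan(4) = 1*14 = 14
  catalan(2)*catalan(3) = 2*5 = 10
  catalan(3)*catalan(2) = 5*2 = 10
  catalan(4)*catalan(1) = 14*1 = 14
  catalan(5)*catalan(0) = 42*1 = 42
= 42 + 14 + 10 + 10 + 14 + 42
= 132


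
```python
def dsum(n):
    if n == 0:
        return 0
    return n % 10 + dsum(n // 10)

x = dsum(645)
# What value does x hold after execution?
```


dsum(645)
= 5 + dsum(64)
= 5 + 4 + dsum(6)
= 5 + 4 + 6 + dsum(0)
= 5 + 4 + 6 + 0
= 15


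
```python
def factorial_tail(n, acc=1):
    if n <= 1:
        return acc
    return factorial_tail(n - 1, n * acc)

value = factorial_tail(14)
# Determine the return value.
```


factorial_tail(14, 1)
= factorial_tail(13, 14 * 1) = factorial_tail(13, 14)
= factorial_tail(12, 13 * 14) = factorial_tail(12, 182)
= factorial_tail(11, 12 * 182) = factorial_tail(11, 2184)
= factorial_tail(10, 11 * 2184) = factorial_tail(10, 24024)
= factorial_tail(9, 10 * 24024) = factorial_tail(9, 240240)
= factorial_tail(8, 9 * 240240) = factorial_tail(8, 2162160)
= factorial_tail(7, 8 * 2162160) = factorial_tail(7, 17297280)
= factorial_tail(6, 7 * 17297280) = factorial_tail(6, 121080960)
= factorial_tail(5, 6 * 121080960) = factorial_tail(5, 726485760)
= factorial_tail(4, 5 * 726485760) = factorial_tail(4, 3632428800)
= factorial_tail(3, 4 * 3632428800) = factorial_tail(3, 14529715200)
= factorial_tail(2, 3 * 14529715200) = factorial_tail(2, 43589145600)
= factorial_tail(1, 2 * 43589145600) = factorial_tail(1, 87178291200)
n <= 1, return acc = 87178291200


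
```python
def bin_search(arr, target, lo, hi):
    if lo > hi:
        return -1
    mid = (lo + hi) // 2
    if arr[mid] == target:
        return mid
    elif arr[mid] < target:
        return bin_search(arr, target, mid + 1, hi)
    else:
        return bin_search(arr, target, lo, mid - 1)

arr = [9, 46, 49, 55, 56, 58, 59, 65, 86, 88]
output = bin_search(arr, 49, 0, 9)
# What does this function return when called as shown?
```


bin_search(arr, 49, 0, 9)
lo=0, hi=9, mid=4, arr[mid]=56
56 > 49, search left half
lo=0, hi=3, mid=1, arr[mid]=46
46 < 49, search right half
lo=2, hi=3, mid=2, arr[mid]=49
arr[2] == 49, found at index 2
= 2


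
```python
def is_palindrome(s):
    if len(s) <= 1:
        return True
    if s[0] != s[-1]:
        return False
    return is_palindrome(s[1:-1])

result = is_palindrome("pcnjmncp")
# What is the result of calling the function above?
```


is_palindrome("pcnjmncp")
"pcnjmncp": s[0]='p' == s[-1]='p' -> is_palindrome("cnjmnc")
"cnjmnc": s[0]='c' == s[-1]='c' -> is_palindrome("njmn")
"njmn": s[0]='n' == s[-1]='n' -> is_palindrome("jm")
"jm": s[0]='j' != s[-1]='m' -> False
= False


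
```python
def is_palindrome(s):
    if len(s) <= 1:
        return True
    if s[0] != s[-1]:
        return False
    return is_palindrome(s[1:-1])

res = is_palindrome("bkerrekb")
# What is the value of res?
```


is_palindrome("bkerrekb")
"bkerrekb": s[0]='b' == s[-1]='b' -> is_palindrome("kerrek")
"kerrek": s[0]='k' == s[-1]='k' -> is_palindrome("erre")
"erre": s[0]='e' == s[-1]='e' -> is_palindrome("rr")
"rr": s[0]='r' == s[-1]='r' -> is_palindrome("")
"": len <= 1 -> True
= True


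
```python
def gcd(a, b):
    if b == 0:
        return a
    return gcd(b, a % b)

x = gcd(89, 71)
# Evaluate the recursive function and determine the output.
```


gcd(89, 71)
= gcd(71, 89 % 71) = gcd(71, 18)
= gcd(18, 71 % 18) = gcd(18, 17)
= gcd(17, 18 % 17) = gcd(17, 1)
= gcd(1, 17 % 1) = gcd(1, 0)
b == 0, return a = 1


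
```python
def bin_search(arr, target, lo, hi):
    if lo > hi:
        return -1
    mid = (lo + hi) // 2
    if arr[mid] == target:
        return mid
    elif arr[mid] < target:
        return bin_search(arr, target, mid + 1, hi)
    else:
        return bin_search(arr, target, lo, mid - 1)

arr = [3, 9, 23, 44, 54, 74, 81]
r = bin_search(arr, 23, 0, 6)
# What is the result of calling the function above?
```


bin_search(arr, 23, 0, 6)
lo=0, hi=6, mid=3, arr[mid]=44
44 > 23, search left half
lo=0, hi=2, mid=1, arr[mid]=9
9 < 23, search right half
lo=2, hi=2, mid=2, arr[mid]=23
arr[2] == 23, found at index 2
= 2


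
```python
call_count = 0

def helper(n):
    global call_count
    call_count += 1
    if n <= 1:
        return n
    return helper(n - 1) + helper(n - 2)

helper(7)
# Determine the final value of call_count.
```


helper(7) calls helper(6) and helper(5); each non-base call branches into two more.
Let C(k) = total number of calls made by helper(k), including the call to helper(k) itself.
Base cases: C(0) = 1, C(1) = 1
Recurrence: C(k) = 1 + C(k-1) + C(k-2)
  C(2) = 1 + C(1) + C(0) = 1 + 1 + 1 = 3
  C(3) = 1 + C(2) + C(1) = 1 + 3 + 1 = 5
  C(4) = 1 + C(3) + C(2) = 1 + 5 + 3 = 9
  C(5) = 1 + C(4) + C(3) = 1 + 9 + 5 = 15
  C(6) = 1 + C(5) + C(4) = 1 + 15 + 9 = 25
  C(7) = 1 + C(6) + C(5) = 1 + 25 + 15 = 41
Total calls = C(7) = 41


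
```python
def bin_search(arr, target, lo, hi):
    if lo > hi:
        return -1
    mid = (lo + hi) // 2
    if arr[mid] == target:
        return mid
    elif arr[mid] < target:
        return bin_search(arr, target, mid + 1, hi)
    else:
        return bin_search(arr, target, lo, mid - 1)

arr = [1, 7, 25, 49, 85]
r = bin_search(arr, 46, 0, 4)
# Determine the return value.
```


bin_search(arr, 46, 0, 4)
lo=0, hi=4, mid=2, arr[mid]=25
25 < 46, search right half
lo=3, hi=4, mid=3, arr[mid]=49
49 > 46, search left half
lo > hi, target not found, return -1
= -1


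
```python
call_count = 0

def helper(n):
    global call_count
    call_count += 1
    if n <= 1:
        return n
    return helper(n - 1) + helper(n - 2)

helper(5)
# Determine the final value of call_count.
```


helper(5) calls helper(4) and helper(3); each non-base call branches into two more.
Let C(k) = total number of calls made by helper(k), including the call to helper(k) itself.
Base cases: C(0) = 1, C(1) = 1
Recurrence: C(k) = 1 + C(k-1) + C(k-2)
  C(2) = 1 + C(1) + C(0) = 1 + 1 + 1 = 3
  C(3) = 1 + C(2) + C(1) = 1 + 3 + 1 = 5
  C(4) = 1 + C(3) + C(2) = 1 + 5 + 3 = 9
  C(5) = 1 + C(4) + C(3) = 1 + 9 + 5 = 15
Total calls = C(5) = 15


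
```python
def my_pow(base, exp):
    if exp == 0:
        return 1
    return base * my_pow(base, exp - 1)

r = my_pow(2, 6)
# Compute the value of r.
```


my_pow(2, 6)
= 2 * my_pow(2, 5)
= 2 * 2 * my_pow(2, 4)
= 2 * 2 * 2 * my_pow(2, 3)
= 2 * 2 * 2 * 2 * my_pow(2, 2)
= 2 * 2 * 2 * 2 * 2 * my_pow(2, 1)
= 2 * 2 * 2 * 2 * 2 * 2 * my_pow(2, 0)
= 2 * 2 * 2 * 2 * 2 * 2 * 1
= 64


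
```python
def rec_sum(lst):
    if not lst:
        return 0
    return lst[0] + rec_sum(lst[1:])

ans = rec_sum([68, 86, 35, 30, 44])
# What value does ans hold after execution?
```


rec_sum([68, 86, 35, 30, 44])
= 68 + rec_sum([86, 35, 30, 44])
= 68 + 86 + rec_sum([35, 30, 44])
= 68 + 86 + 35 + rec_sum([30, 44])
= 68 + 86 + 35 + 30 + rec_sum([44])
= 68 + 86 + 35 + 30 + 44 + rec_sum([])
= 68 + 86 + 35 + 30 + 44 + 0
= 263


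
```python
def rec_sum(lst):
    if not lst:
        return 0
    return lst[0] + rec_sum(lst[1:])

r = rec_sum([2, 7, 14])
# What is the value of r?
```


rec_sum([2, 7, 14])
= 2 + rec_sum([7, 14])
= 2 + 7 + rec_sum([14])
= 2 + 7 + 14 + rec_sum([])
= 2 + 7 + 14 + 0
= 23


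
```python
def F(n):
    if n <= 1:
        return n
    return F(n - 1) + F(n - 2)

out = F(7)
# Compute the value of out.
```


F(7)
= F(6) + F(5)
= (F(5) + F(4)) + F(5)
Computing bottom-up: F(0)=0, F(1)=1, F(2)=1, F(3)=2, F(4)=3, F(5)=5, F(6)=8, F(7)=13
= 13


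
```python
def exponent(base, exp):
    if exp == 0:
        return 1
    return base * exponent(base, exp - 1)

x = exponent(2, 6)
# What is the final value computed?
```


exponent(2, 6)
= 2 * exponent(2, 5)
= 2 * 2 * exponent(2, 4)
= 2 * 2 * 2 * exponent(2, 3)
= 2 * 2 * 2 * 2 * exponent(2, 2)
= 2 * 2 * 2 * 2 * 2 * exponent(2, 1)
= 2 * 2 * 2 * 2 * 2 * 2 * exponent(2, 0)
= 2 * 2 * 2 * 2 * 2 * 2 * 1
= 64


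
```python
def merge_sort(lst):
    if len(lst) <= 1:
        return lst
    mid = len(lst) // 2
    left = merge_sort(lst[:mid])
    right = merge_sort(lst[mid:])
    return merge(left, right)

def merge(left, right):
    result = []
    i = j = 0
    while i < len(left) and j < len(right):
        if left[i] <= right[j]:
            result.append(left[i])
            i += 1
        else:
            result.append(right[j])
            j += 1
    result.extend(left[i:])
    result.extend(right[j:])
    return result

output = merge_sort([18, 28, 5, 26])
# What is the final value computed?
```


merge_sort([18, 28, 5, 26])
Split into [18, 28] and [5, 26]
Left sorted: [18, 28]
Right sorted: [5, 26]
Merge [18, 28] and [5, 26]
= [5, 18, 26, 28]


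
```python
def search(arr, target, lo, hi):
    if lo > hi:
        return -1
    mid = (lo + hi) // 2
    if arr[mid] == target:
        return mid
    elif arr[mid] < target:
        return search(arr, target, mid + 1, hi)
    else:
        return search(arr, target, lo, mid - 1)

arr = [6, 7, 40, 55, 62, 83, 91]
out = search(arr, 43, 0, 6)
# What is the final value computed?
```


search(arr, 43, 0, 6)
lo=0, hi=6, mid=3, arr[mid]=55
55 > 43, search left half
lo=0, hi=2, mid=1, arr[mid]=7
7 < 43, search right half
lo=2, hi=2, mid=2, arr[mid]=40
40 < 43, search right half
lo > hi, target not found, return -1
= -1


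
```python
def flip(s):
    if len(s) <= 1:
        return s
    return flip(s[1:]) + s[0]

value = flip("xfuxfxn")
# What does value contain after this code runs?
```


flip("xfuxfxn")
= flip("fuxfxn") + "x"
= flip("uxfxn") + "f" + "x"
= flip("xfxn") + "u" + "f" + "x"
= flip("fxn") + "x" + "u" + "f" + "x"
= flip("xn") + "f" + "x" + "u" + "f" + "x"
= flip("n") + "x" + "f" + "x" + "u" + "f" + "x"
= "n" + "x" + "f" + "x" + "u" + "f" + "x"
= "nxfxufx"


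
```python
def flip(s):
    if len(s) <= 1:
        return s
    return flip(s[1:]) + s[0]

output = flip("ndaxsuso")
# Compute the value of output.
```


flip("ndaxsuso")
= flip("daxsuso") + "n"
= flip("axsuso") + "d" + "n"
= flip("xsuso") + "a" + "d" + "n"
= flip("suso") + "x" + "a" + "d" + "n"
= flip("uso") + "s" + "x" + "a" + "d" + "n"
= flip("so") + "u" + "s" + "x" + "a" + "d" + "n"
= flip("o") + "s" + "u" + "s" + "x" + "a" + "d" + "n"
= "o" + "s" + "u" + "s" + "x" + "a" + "d" + "n"
= "osusxadn"


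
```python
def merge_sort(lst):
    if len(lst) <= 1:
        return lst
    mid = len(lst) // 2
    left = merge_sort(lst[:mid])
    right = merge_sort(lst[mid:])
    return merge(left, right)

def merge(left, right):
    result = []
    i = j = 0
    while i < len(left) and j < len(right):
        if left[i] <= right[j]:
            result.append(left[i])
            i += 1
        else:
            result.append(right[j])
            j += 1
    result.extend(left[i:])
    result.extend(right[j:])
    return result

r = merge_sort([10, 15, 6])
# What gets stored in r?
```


merge_sort([10, 15, 6])
Split into [10] and [15, 6]
Left sorted: [10]
Right sorted: [6, 15]
Merge [10] and [6, 15]
= [6, 10, 15]


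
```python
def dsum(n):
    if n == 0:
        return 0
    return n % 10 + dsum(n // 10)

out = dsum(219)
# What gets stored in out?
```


dsum(219)
= 9 + dsum(21)
= 9 + 1 + dsum(2)
= 9 + 1 + 2 + dsum(0)
= 9 + 1 + 2 + 0
= 12


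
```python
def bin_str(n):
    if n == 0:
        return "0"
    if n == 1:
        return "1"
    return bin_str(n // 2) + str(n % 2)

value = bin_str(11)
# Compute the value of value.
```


bin_str(11)
= bin_str(5) + "1"
= bin_str(2) + "1" + "1"
= bin_str(1) + "0" + "1" + "1"
= "1" + "0" + "1" + "1"
= "1011"


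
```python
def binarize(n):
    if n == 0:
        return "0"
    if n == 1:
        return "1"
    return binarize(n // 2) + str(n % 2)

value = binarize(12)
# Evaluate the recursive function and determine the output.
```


binarize(12)
= binarize(6) + "0"
= binarize(3) + "0" + "0"
= binarize(1) + "1" + "0" + "0"
= "1" + "1" + "0" + "0"
= "1100"


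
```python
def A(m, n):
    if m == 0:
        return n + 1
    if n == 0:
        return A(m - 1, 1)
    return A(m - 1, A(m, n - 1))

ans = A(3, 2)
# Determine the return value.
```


A(3, 2)
= A(2, A(3, 1))
First compute A(3, 1) = 13
= A(2, 13)
= 29


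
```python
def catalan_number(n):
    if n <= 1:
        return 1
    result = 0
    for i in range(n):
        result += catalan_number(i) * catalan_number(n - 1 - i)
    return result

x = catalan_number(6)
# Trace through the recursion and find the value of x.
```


catalan_number(6)
= sum of catalan_number(i) * catalan_number(6-1-i) for i in 0..5
First compute sub-values bottom-up:
  catalan_number(0) = 1, catalan_number(1) = 1
  catalan_number(2) = 1*1 + 1*1 = 2
  catalan_number(3) = 1*2 + 1*1 + 2*1 = 5
  catalan_number(4) = 1*5 + 1*2 + 2*1 + 5*1 = 14
  catalan_number(5) = 1*14 + 1*5 + 2*2 + 5*1 + 14*1 = 42
Now catalan_number(6):
  catalan_number(0)*catalan_number(5) = 1*42 = 42
  catalan_number(1)*catalan_number(4) = 1*14 = 14
  catalan_number(2)*catalan_number(3) = 2*5 = 10
  catalan_number(3)*catalan_number(2) = 5*2 = 10
  catalan_number(4)*catalan_number(1) = 14*1 = 14
  catalan_number(5)*catalan_number(0) = 42*1 = 42
= 42 + 14 + 10 + 10 + 14 + 42
= 132


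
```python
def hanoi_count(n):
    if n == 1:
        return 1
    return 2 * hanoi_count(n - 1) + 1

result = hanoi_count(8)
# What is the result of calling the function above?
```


hanoi_count(8)
= 2 * hanoi_count(7) + 1
= 2 * (2 * hanoi_count(6) + 1) + 1
= 2 * (2 * (2 * hanoi_count(5) + 1) + 1) + 1
= 2 * (2 * (2 * (2 * hanoi_count(4) + 1) + 1) + 1) + 1
= 2 * (2 * (2 * (2 * (2 * hanoi_count(3) + 1) + 1) + 1) + 1) + 1
= 2 * (2 * (2 * (2 * (2 * (2 * hanoi_count(2) + 1) + 1) + 1) + 1) + 1) + 1
= 2 * (2 * (2 * (2 * (2 * (2 * (2 * hanoi_count(1) + 1) + 1) + 1) + 1) + 1) + 1) + 1
Now compute bottom-up:
hanoi_count(1) = 1
hanoi_count(2) = 2 * 1 + 1 = 3
hanoi_count(3) = 2 * 3 + 1 = 7
hanoi_count(4) = 2 * 7 + 1 = 15
hanoi_count(5) = 2 * 15 + 1 = 31
hanoi_count(6) = 2 * 31 + 1 = 63
hanoi_count(7) = 2 * 63 + 1 = 127
hanoi_count(8) = 2 * 127 + 1 = 255
= 255


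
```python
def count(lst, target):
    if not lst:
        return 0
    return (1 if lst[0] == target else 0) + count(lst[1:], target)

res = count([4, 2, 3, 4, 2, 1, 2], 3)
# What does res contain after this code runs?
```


count([4, 2, 3, 4, 2, 1, 2], 3)
lst[0]=4 != 3: 0 + count([2, 3, 4, 2, 1, 2], 3)
lst[0]=2 != 3: 0 + count([3, 4, 2, 1, 2], 3)
lst[0]=3 == 3: 1 + count([4, 2, 1, 2], 3)
lst[0]=4 != 3: 0 + count([2, 1, 2], 3)
lst[0]=2 != 3: 0 + count([1, 2], 3)
lst[0]=1 != 3: 0 + count([2], 3)
lst[0]=2 != 3: 0 + count([], 3)
= 1


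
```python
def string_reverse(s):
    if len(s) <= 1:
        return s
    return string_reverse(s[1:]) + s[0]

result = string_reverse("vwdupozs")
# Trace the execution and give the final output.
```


string_reverse("vwdupozs")
= string_reverse("wdupozs") + "v"
= string_reverse("dupozs") + "w" + "v"
= string_reverse("upozs") + "d" + "w" + "v"
= string_reverse("pozs") + "u" + "d" + "w" + "v"
= string_reverse("ozs") + "p" + "u" + "d" + "w" + "v"
= string_reverse("zs") + "o" + "p" + "u" + "d" + "w" + "v"
= string_reverse("s") + "z" + "o" + "p" + "u" + "d" + "w" + "v"
= "s" + "z" + "o" + "p" + "u" + "d" + "w" + "v"
= "szopudwv"


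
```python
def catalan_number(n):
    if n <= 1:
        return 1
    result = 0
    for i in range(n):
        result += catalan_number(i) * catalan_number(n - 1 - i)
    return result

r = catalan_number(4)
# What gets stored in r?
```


catalan_number(4)
= sum of catalan_number(i) * catalan_number(4-1-i) for i in 0..3
First compute sub-values bottom-up:
  catalan_number(0) = 1, catalan_number(1) = 1
  catalan_number(2) = 1*1 + 1*1 = 2
  catalan_number(3) = 1*2 + 1*1 + 2*1 = 5
Now catalan_number(4):
  catalan_number(0)*catalan_number(3) = 1*5 = 5
  catalan_number(1)*catalan_number(2) = 1*2 = 2
  catalan_number(2)*catalan_number(1) = 2*1 = 2
  catalan_number(3)*catalan_number(0) = 5*1 = 5
= 5 + 2 + 2 + 5
= 14


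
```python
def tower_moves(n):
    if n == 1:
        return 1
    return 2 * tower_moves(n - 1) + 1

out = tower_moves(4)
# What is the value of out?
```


tower_moves(4)
= 2 * tower_moves(3) + 1
= 2 * (2 * tower_moves(2) + 1) + 1
= 2 * (2 * (2 * tower_moves(1) + 1) + 1) + 1
Now compute bottom-up:
tower_moves(1) = 1
tower_moves(2) = 2 * 1 + 1 = 3
tower_moves(3) = 2 * 3 + 1 = 7
tower_moves(4) = 2 * 7 + 1 = 15
= 15


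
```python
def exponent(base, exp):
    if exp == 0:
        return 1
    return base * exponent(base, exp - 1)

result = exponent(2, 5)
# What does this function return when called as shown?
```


exponent(2, 5)
= 2 * exponent(2, 4)
= 2 * 2 * exponent(2, 3)
= 2 * 2 * 2 * exponent(2, 2)
= 2 * 2 * 2 * 2 * exponent(2, 1)
= 2 * 2 * 2 * 2 * 2 * exponent(2, 0)
= 2 * 2 * 2 * 2 * 2 * 1
= 32


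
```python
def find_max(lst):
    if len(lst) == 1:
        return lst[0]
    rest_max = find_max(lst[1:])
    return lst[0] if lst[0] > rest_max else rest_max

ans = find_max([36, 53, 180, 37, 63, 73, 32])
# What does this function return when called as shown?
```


find_max([36, 53, 180, 37, 63, 73, 32])
= compare 36 with find_max([53, 180, 37, 63, 73, 32])
= compare 53 with find_max([180, 37, 63, 73, 32])
= compare 180 with find_max([37, 63, 73, 32])
= compare 37 with find_max([63, 73, 32])
= compare 63 with find_max([73, 32])
= compare 73 with find_max([32])
Base: find_max([32]) = 32
compare 73 with 32: max = 73
compare 63 with 73: max = 73
compare 37 with 73: max = 73
compare 180 with 73: max = 180
compare 53 with 180: max = 180
compare 36 with 180: max = 180
= 180


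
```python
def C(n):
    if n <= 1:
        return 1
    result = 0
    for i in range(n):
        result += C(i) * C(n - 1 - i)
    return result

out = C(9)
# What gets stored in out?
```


C(9)
= sum of C(i) * C(9-1-i) for i in 0..8
First compute sub-values bottom-up:
  C(0) = 1, C(1) = 1
  C(2) = 1*1 + 1*1 = 2
  C(3) = 1*2 + 1*1 + 2*1 = 5
  C(4) = 1*5 + 1*2 + 2*1 + 5*1 = 14
  C(5) = 1*14 + 1*5 + 2*2 + 5*1 + 14*1 = 42
  C(6) = 1*42 + 1*14 + 2*5 + 5*2 + 14*1 + 42*1 = 132
  C(7) = 1*132 + 1*42 + 2*14 + 5*5 + 14*2 + 42*1 + 132*1 = 429
  C(8) = 1*429 + 1*132 + 2*42 + 5*14 + 14*5 + 42*2 + 132*1 + 429*1 = 1430
Now C(9):
  C(0)*C(8) = 1*1430 = 1430
  C(1)*C(7) = 1*429 = 429
  C(2)*C(6) = 2*132 = 264
  C(3)*C(5) = 5*42 = 210
  C(4)*C(4) = 14*14 = 196
  C(5)*C(3) = 42*5 = 210
  C(6)*C(2) = 132*2 = 264
  C(7)*C(1) = 429*1 = 429
  C(8)*C(0) = 1430*1 = 1430
= 1430 + 429 + 264 + 210 + 196 + 210 + 264 + 429 + 1430
= 4862


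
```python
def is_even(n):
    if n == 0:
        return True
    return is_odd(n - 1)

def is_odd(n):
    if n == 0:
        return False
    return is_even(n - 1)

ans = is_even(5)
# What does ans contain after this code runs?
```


is_even(5)
= is_odd(4)
= is_even(3)
= is_odd(2)
= is_even(1)
= is_odd(0)
n == 0: return False
= False


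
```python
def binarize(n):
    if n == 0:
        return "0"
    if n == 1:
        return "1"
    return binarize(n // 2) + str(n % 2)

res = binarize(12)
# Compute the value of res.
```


binarize(12)
= binarize(6) + "0"
= binarize(3) + "0" + "0"
= binarize(1) + "1" + "0" + "0"
= "1" + "1" + "0" + "0"
= "1100"


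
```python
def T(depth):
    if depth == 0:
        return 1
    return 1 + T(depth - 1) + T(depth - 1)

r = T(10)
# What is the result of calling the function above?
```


T(10)
= 1 + T(9) + T(9)
= 1 + 2 * T(9)
T(k) = 2^(k+1) - 1
T(0) = 1
T(1) = 3
T(2) = 7
T(3) = 15
T(4) = 31
T(10) = 2^11 - 1 = 2047


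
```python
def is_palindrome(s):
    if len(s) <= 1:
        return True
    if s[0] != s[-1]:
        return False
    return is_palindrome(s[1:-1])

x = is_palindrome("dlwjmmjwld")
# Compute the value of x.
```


is_palindrome("dlwjmmjwld")
"dlwjmmjwld": s[0]='d' == s[-1]='d' -> is_palindrome("lwjmmjwl")
"lwjmmjwl": s[0]='l' == s[-1]='l' -> is_palindrome("wjmmjw")
"wjmmjw": s[0]='w' == s[-1]='w' -> is_palindrome("jmmj")
"jmmj": s[0]='j' == s[-1]='j' -> is_palindrome("mm")
"mm": s[0]='m' == s[-1]='m' -> is_palindrome("")
"": len <= 1 -> True
= True


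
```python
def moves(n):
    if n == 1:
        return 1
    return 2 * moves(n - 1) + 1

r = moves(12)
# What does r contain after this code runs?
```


moves(12)
= 2 * moves(11) + 1
= 2 * (2 * moves(10) + 1) + 1
= 2 * (2 * (2 * moves(9) + 1) + 1) + 1
= 2 * (2 * (2 * (2 * moves(8) + 1) + 1) + 1) + 1
= 2 * (2 * (2 * (2 * (2 * moves(7) + 1) + 1) + 1) + 1) + 1
= 2 * (2 * (2 * (2 * (2 * (2 * moves(6) + 1) + 1) + 1) + 1) + 1) + 1
= 2 * (2 * (2 * (2 * (2 * (2 * (2 * moves(5) + 1) + 1) + 1) + 1) + 1) + 1) + 1
= 2 * (2 * (2 * (2 * (2 * (2 * (2 * (2 * moves(4) + 1) + 1) + 1) + 1) + 1) + 1) + 1) + 1
= 2 * (2 * (2 * (2 * (2 * (2 * (2 * (2 * (2 * moves(3) + 1) + 1) + 1) + 1) + 1) + 1) + 1) + 1) + 1
= 2 * (2 * (2 * (2 * (2 * (2 * (2 * (2 * (2 * (2 * moves(2) + 1) + 1) + 1) + 1) + 1) + 1) + 1) + 1) + 1) + 1
= 2 * (2 * (2 * (2 * (2 * (2 * (2 * (2 * (2 * (2 * (2 * moves(1) + 1) + 1) + 1) + 1) + 1) + 1) + 1) + 1) + 1) + 1) + 1
Now compute bottom-up:
moves(1) = 1
moves(2) = 2 * 1 + 1 = 3
moves(3) = 2 * 3 + 1 = 7
moves(4) = 2 * 7 + 1 = 15
moves(5) = 2 * 15 + 1 = 31
moves(6) = 2 * 31 + 1 = 63
moves(7) = 2 * 63 + 1 = 127
moves(8) = 2 * 127 + 1 = 255
moves(9) = 2 * 255 + 1 = 511
moves(10) = 2 * 511 + 1 = 1023
moves(11) = 2 * 1023 + 1 = 2047
moves(12) = 2 * 2047 + 1 = 4095
= 4095


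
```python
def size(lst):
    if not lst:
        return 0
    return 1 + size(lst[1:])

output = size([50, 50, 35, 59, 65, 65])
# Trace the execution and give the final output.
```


size([50, 50, 35, 59, 65, 65])
= 1 + size([50, 35, 59, 65, 65])
= 1 + 1 + size([35, 59, 65, 65])
= 1 + 1 + 1 + size([59, 65, 65])
= 1 + 1 + 1 + 1 + size([65, 65])
= 1 + 1 + 1 + 1 + 1 + size([65])
= 1 + 1 + 1 + 1 + 1 + 1 + size([])
= 1 + 1 + 1 + 1 + 1 + 1 + 0
= 6


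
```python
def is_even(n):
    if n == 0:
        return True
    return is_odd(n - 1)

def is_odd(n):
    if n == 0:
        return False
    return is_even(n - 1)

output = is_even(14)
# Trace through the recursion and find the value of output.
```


is_even(14)
= is_odd(13)
= is_even(12)
= is_odd(11)
= is_even(10)
= is_odd(9)
= is_even(8)
= is_odd(7)
= is_even(6)
= is_odd(5)
= is_even(4)
= is_odd(3)
= is_even(2)
= is_odd(1)
= is_even(0)
n == 0: return True
= True


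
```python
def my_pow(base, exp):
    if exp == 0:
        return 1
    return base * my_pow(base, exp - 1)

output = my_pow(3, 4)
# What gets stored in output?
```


my_pow(3, 4)
= 3 * my_pow(3, 3)
= 3 * 3 * my_pow(3, 2)
= 3 * 3 * 3 * my_pow(3, 1)
= 3 * 3 * 3 * 3 * my_pow(3, 0)
= 3 * 3 * 3 * 3 * 1
= 81


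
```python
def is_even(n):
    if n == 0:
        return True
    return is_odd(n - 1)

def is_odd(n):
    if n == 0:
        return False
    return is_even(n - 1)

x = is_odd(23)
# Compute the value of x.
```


is_odd(23)
= is_even(22)
= is_odd(21)
= is_even(20)
= is_odd(19)
= is_even(18)
= is_odd(17)
= is_even(16)
= is_odd(15)
= is_even(14)
= is_odd(13)
= is_even(12)
= is_odd(11)
= is_even(10)
= is_odd(9)
= is_even(8)
= is_odd(7)
= is_even(6)
= is_odd(5)
= is_even(4)
= is_odd(3)
= is_even(2)
= is_odd(1)
= is_even(0)
n == 0: return True
= True


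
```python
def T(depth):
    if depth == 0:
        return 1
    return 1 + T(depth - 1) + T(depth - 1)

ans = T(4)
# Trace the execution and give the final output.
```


T(4)
= 1 + T(3) + T(3)
= 1 + 2 * T(3)
T(k) = 2^(k+1) - 1
T(0) = 1
T(1) = 3
T(2) = 7
T(3) = 15
T(4) = 31
T(4) = 2^5 - 1 = 31


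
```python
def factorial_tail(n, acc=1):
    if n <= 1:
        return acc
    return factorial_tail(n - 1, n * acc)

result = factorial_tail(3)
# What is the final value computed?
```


factorial_tail(3, 1)
= factorial_tail(2, 3 * 1) = factorial_tail(2, 3)
= factorial_tail(1, 2 * 3) = factorial_tail(1, 6)
n <= 1, return acc = 6


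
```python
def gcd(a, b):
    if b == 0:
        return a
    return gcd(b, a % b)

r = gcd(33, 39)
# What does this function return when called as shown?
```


gcd(33, 39)
= gcd(39, 33 % 39) = gcd(39, 33)
= gcd(33, 39 % 33) = gcd(33, 6)
= gcd(6, 33 % 6) = gcd(6, 3)
= gcd(3, 6 % 3) = gcd(3, 0)
b == 0, return a = 3


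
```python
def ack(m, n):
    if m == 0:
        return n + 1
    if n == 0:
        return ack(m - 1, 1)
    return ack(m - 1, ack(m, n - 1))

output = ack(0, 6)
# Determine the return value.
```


ack(0, 6)
m == 0: return 6 + 1 = 7
= 7


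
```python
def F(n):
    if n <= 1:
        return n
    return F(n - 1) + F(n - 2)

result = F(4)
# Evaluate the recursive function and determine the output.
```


F(4)
= F(3) + F(2)
= (F(2) + F(1)) + F(2)
Computing bottom-up: F(0)=0, F(1)=1, F(2)=1, F(3)=2, F(4)=3
= 3


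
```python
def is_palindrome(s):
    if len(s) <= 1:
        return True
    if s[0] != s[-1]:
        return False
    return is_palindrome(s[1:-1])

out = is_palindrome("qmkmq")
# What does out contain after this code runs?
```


is_palindrome("qmkmq")
"qmkmq": s[0]='q' == s[-1]='q' -> is_palindrome("mkm")
"mkm": s[0]='m' == s[-1]='m' -> is_palindrome("k")
"k": len <= 1 -> True
= True


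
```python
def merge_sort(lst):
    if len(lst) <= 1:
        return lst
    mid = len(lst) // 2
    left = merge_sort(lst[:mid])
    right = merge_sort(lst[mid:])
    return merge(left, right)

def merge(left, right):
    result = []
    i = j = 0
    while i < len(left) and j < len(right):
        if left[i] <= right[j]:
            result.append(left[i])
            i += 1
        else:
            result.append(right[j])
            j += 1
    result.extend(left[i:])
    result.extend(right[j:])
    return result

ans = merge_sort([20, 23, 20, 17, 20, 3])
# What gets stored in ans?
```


merge_sort([20, 23, 20, 17, 20, 3])
Split into [20, 23, 20] and [17, 20, 3]
Left sorted: [20, 20, 23]
Right sorted: [3, 17, 20]
Merge [20, 20, 23] and [3, 17, 20]
= [3, 17, 20, 20, 20, 23]


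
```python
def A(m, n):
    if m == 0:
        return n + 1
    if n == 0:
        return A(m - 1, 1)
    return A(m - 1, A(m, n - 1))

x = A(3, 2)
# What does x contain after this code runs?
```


A(3, 2)
= A(2, A(3, 1))
First compute A(3, 1) = 13
= A(2, 13)
= 29


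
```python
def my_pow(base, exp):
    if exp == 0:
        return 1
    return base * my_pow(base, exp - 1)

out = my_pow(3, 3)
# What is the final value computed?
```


my_pow(3, 3)
= 3 * my_pow(3, 2)
= 3 * 3 * my_pow(3, 1)
= 3 * 3 * 3 * my_pow(3, 0)
= 3 * 3 * 3 * 1
= 27


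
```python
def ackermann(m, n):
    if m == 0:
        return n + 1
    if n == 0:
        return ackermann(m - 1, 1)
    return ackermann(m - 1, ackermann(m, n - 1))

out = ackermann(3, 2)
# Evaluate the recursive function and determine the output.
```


ackermann(3, 2)
= ackermann(2, ackermann(3, 1))
First compute ackermann(3, 1) = 13
= ackermann(2, 13)
= 29


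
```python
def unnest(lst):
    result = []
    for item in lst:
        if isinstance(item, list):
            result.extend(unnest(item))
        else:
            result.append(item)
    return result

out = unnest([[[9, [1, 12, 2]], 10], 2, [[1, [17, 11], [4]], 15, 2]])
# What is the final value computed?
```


unnest([[[9, [1, 12, 2]], 10], 2, [[1, [17, 11], [4]], 15, 2]])
Processing each element:
  [[9, [1, 12, 2]], 10] is a list -> unnest recursively -> [9, 1, 12, 2, 10]
  2 is not a list -> append 2
  [[1, [17, 11], [4]], 15, 2] is a list -> unnest recursively -> [1, 17, 11, 4, 15, 2]
= [9, 1, 12, 2, 10, 2, 1, 17, 11, 4, 15, 2]


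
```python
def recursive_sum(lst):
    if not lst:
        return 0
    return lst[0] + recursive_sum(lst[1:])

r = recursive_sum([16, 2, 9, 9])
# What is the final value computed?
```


recursive_sum([16, 2, 9, 9])
= 16 + recursive_sum([2, 9, 9])
= 16 + 2 + recursive_sum([9, 9])
= 16 + 2 + 9 + recursive_sum([9])
= 16 + 2 + 9 + 9 + recursive_sum([])
= 16 + 2 + 9 + 9 + 0
= 36


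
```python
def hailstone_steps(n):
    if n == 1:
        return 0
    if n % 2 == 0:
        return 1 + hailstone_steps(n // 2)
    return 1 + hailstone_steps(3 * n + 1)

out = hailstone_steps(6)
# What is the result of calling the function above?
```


hailstone_steps(6)
6 is even -> hailstone_steps(3)
3 is odd -> 3*3+1 = 10 -> hailstone_steps(10)
10 is even -> hailstone_steps(5)
5 is odd -> 3*5+1 = 16 -> hailstone_steps(16)
16 is even -> hailstone_steps(8)
8 is even -> hailstone_steps(4)
4 is even -> hailstone_steps(2)
2 is even -> hailstone_steps(1)
Reached 1 after 8 steps
= 8


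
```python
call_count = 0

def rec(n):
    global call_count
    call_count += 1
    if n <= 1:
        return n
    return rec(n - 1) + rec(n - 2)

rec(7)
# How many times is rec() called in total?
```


rec(7) calls rec(6) and rec(5); each non-base call branches into two more.
Let C(k) = total number of calls made by rec(k), including the call to rec(k) itself.
Base cases: C(0) = 1, C(1) = 1
Recurrence: C(k) = 1 + C(k-1) + C(k-2)
  C(2) = 1 + C(1) + C(0) = 1 + 1 + 1 = 3
  C(3) = 1 + C(2) + C(1) = 1 + 3 + 1 = 5
  C(4) = 1 + C(3) + C(2) = 1 + 5 + 3 = 9
  C(5) = 1 + C(4) + C(3) = 1 + 9 + 5 = 15
  C(6) = 1 + C(5) + C(4) = 1 + 15 + 9 = 25
  C(7) = 1 + C(6) + C(5) = 1 + 25 + 15 = 41
Total calls = C(7) = 41


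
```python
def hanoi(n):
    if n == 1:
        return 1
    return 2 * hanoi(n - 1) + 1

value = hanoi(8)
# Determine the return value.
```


hanoi(8)
= 2 * hanoi(7) + 1
= 2 * (2 * hanoi(6) + 1) + 1
= 2 * (2 * (2 * hanoi(5) + 1) + 1) + 1
= 2 * (2 * (2 * (2 * hanoi(4) + 1) + 1) + 1) + 1
= 2 * (2 * (2 * (2 * (2 * hanoi(3) + 1) + 1) + 1) + 1) + 1
= 2 * (2 * (2 * (2 * (2 * (2 * hanoi(2) + 1) + 1) + 1) + 1) + 1) + 1
= 2 * (2 * (2 * (2 * (2 * (2 * (2 * hanoi(1) + 1) + 1) + 1) + 1) + 1) + 1) + 1
Now compute bottom-up:
hanoi(1) = 1
hanoi(2) = 2 * 1 + 1 = 3
hanoi(3) = 2 * 3 + 1 = 7
hanoi(4) = 2 * 7 + 1 = 15
hanoi(5) = 2 * 15 + 1 = 31
hanoi(6) = 2 * 31 + 1 = 63
hanoi(7) = 2 * 63 + 1 = 127
hanoi(8) = 2 * 127 + 1 = 255
= 255


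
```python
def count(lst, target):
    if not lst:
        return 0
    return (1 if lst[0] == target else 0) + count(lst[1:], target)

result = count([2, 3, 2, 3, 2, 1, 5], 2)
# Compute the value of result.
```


count([2, 3, 2, 3, 2, 1, 5], 2)
lst[0]=2 == 2: 1 + count([3, 2, 3, 2, 1, 5], 2)
lst[0]=3 != 2: 0 + count([2, 3, 2, 1, 5], 2)
lst[0]=2 == 2: 1 + count([3, 2, 1, 5], 2)
lst[0]=3 != 2: 0 + count([2, 1, 5], 2)
lst[0]=2 == 2: 1 + count([1, 5], 2)
lst[0]=1 != 2: 0 + count([5], 2)
lst[0]=5 != 2: 0 + count([], 2)
= 3


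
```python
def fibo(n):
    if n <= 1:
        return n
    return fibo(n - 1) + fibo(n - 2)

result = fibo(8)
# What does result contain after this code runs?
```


fibo(8)
= fibo(7) + fibo(6)
= (fibo(6) + fibo(5)) + fibo(6)
Computing bottom-up: fibo(0)=0, fibo(1)=1, fibo(2)=1, fibo(3)=2, fibo(4)=3, fibo(5)=5, fibo(6)=8, fibo(7)=13, fibo(8)=21
= 21


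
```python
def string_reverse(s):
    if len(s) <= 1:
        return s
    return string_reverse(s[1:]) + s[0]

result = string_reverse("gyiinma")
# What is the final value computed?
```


string_reverse("gyiinma")
= string_reverse("yiinma") + "g"
= string_reverse("iinma") + "y" + "g"
= string_reverse("inma") + "i" + "y" + "g"
= string_reverse("nma") + "i" + "i" + "y" + "g"
= string_reverse("ma") + "n" + "i" + "i" + "y" + "g"
= string_reverse("a") + "m" + "n" + "i" + "i" + "y" + "g"
= "a" + "m" + "n" + "i" + "i" + "y" + "g"
= "amniiyg"


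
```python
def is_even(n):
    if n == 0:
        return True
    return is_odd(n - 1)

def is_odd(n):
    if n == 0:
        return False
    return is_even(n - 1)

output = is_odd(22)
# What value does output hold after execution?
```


is_odd(22)
= is_even(21)
= is_odd(20)
= is_even(19)
= is_odd(18)
= is_even(17)
= is_odd(16)
= is_even(15)
= is_odd(14)
= is_even(13)
= is_odd(12)
= is_even(11)
= is_odd(10)
= is_even(9)
= is_odd(8)
= is_even(7)
= is_odd(6)
= is_even(5)
= is_odd(4)
= is_even(3)
= is_odd(2)
= is_even(1)
= is_odd(0)
n == 0: return False
= False


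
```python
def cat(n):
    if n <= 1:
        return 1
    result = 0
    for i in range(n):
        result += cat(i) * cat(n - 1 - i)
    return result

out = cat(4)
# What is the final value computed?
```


cat(4)
= sum of cat(i) * cat(4-1-i) for i in 0..3
First compute sub-values bottom-up:
  cat(0) = 1, cat(1) = 1
  cat(2) = 1*1 + 1*1 = 2
  cat(3) = 1*2 + 1*1 + 2*1 = 5
Now cat(4):
  cat(0)*cat(3) = 1*5 = 5
  cat(1)*cat(2) = 1*2 = 2
  cat(2)*cat(1) = 2*1 = 2
  cat(3)*cat(0) = 5*1 = 5
= 5 + 2 + 2 + 5
= 14


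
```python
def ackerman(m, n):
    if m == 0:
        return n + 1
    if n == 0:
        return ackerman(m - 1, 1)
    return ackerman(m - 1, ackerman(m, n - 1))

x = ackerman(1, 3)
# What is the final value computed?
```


ackerman(1, 3)
= ackerman(0, ackerman(1, 2))
First compute ackerman(1, 2) = 4
= ackerman(0, 4)
= 5


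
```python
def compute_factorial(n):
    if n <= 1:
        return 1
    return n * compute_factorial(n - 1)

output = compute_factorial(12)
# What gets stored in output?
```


compute_factorial(12)
= 12 * compute_factorial(11)
= 12 * 11 * compute_factorial(10)
= 12 * 11 * 10 * compute_factorial(9)
= 12 * 11 * 10 * 9 * compute_factorial(8)
= 12 * 11 * 10 * 9 * 8 * compute_factorial(7)
= 12 * 11 * 10 * 9 * 8 * 7 * compute_factorial(6)
= 12 * 11 * 10 * 9 * 8 * 7 * 6 * compute_factorial(5)
= 12 * 11 * 10 * 9 * 8 * 7 * 6 * 5 * compute_factorial(4)
= 12 * 11 * 10 * 9 * 8 * 7 * 6 * 5 * 4 * compute_factorial(3)
= 12 * 11 * 10 * 9 * 8 * 7 * 6 * 5 * 4 * 3 * compute_factorial(2)
= 12 * 11 * 10 * 9 * 8 * 7 * 6 * 5 * 4 * 3 * 2 * compute_factorial(1)
= 12 * 11 * 10 * 9 * 8 * 7 * 6 * 5 * 4 * 3 * 2 * 1
= 479001600


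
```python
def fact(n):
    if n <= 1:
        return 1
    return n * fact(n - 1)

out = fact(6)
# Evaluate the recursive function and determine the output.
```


fact(6)
= 6 * fact(5)
= 6 * 5 * fact(4)
= 6 * 5 * 4 * fact(3)
= 6 * 5 * 4 * 3 * fact(2)
= 6 * 5 * 4 * 3 * 2 * fact(1)
= 6 * 5 * 4 * 3 * 2 * 1
= 720


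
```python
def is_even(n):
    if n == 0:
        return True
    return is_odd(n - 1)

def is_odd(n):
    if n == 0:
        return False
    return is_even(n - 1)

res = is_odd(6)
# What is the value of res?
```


is_odd(6)
= is_even(5)
= is_odd(4)
= is_even(3)
= is_odd(2)
= is_even(1)
= is_odd(0)
n == 0: return False
= False


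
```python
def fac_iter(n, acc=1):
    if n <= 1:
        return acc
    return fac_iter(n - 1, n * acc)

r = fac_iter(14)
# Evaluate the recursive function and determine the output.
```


fac_iter(14, 1)
= fac_iter(13, 14 * 1) = fac_iter(13, 14)
= fac_iter(12, 13 * 14) = fac_iter(12, 182)
= fac_iter(11, 12 * 182) = fac_iter(11, 2184)
= fac_iter(10, 11 * 2184) = fac_iter(10, 24024)
= fac_iter(9, 10 * 24024) = fac_iter(9, 240240)
= fac_iter(8, 9 * 240240) = fac_iter(8, 2162160)
= fac_iter(7, 8 * 2162160) = fac_iter(7, 17297280)
= fac_iter(6, 7 * 17297280) = fac_iter(6, 121080960)
= fac_iter(5, 6 * 121080960) = fac_iter(5, 726485760)
= fac_iter(4, 5 * 726485760) = fac_iter(4, 3632428800)
= fac_iter(3, 4 * 3632428800) = fac_iter(3, 14529715200)
= fac_iter(2, 3 * 14529715200) = fac_iter(2, 43589145600)
= fac_iter(1, 2 * 43589145600) = fac_iter(1, 87178291200)
n <= 1, return acc = 87178291200


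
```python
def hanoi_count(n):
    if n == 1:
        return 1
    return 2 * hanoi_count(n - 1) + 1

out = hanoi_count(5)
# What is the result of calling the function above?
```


hanoi_count(5)
= 2 * hanoi_count(4) + 1
= 2 * (2 * hanoi_count(3) + 1) + 1
= 2 * (2 * (2 * hanoi_count(2) + 1) + 1) + 1
= 2 * (2 * (2 * (2 * hanoi_count(1) + 1) + 1) + 1) + 1
Now compute bottom-up:
hanoi_count(1) = 1
hanoi_count(2) = 2 * 1 + 1 = 3
hanoi_count(3) = 2 * 3 + 1 = 7
hanoi_count(4) = 2 * 7 + 1 = 15
hanoi_count(5) = 2 * 15 + 1 = 31
= 31


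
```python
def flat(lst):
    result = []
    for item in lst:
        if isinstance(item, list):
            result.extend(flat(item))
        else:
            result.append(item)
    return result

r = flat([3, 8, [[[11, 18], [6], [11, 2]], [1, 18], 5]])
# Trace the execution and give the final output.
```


flat([3, 8, [[[11, 18], [6], [11, 2]], [1, 18], 5]])
Processing each element:
  3 is not a list -> append 3
  8 is not a list -> append 8
  [[[11, 18], [6], [11, 2]], [1, 18], 5] is a list -> flat recursively -> [11, 18, 6, 11, 2, 1, 18, 5]
= [3, 8, 11, 18, 6, 11, 2, 1, 18, 5]
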